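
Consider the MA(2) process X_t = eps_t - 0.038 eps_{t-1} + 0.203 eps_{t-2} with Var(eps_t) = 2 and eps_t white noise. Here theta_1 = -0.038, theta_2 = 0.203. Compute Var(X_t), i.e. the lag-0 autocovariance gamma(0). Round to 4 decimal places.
\gamma(0) = 2.0853

For an MA(q) process X_t = eps_t + sum_i theta_i eps_{t-i} with
Var(eps_t) = sigma^2, the variance is
  gamma(0) = sigma^2 * (1 + sum_i theta_i^2).
  sum_i theta_i^2 = (-0.038)^2 + (0.203)^2 = 0.001444 + 0.041209 = 0.042653.
  gamma(0) = 2 * (1 + 0.042653) = 2 * 1.042653 = 2.085306, which rounds to 2.0853.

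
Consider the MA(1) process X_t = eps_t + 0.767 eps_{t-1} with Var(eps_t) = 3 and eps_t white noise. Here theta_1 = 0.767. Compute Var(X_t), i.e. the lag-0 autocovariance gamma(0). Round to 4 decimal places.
\gamma(0) = 4.7649

For an MA(q) process X_t = eps_t + sum_i theta_i eps_{t-i} with
Var(eps_t) = sigma^2, the variance is
  gamma(0) = sigma^2 * (1 + sum_i theta_i^2).
  sum_i theta_i^2 = (0.767)^2 = 0.588289.
  gamma(0) = 3 * (1 + 0.588289) = 3 * 1.588289 = 4.764867, which rounds to 4.7649.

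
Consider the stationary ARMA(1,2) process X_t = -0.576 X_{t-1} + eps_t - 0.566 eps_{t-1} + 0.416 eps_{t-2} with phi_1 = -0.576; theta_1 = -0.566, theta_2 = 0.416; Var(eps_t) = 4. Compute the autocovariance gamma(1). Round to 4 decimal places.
\gamma(1) = -13.4487

Multiply the model equation by X_{t-k} and take expectations. With theta_0 = psi_0 = 1 and psi_j the MA(infinity) weights, this gives
  gamma(k) - sum_i phi_i gamma(k-i) = c_k,
  c_k = sigma^2 * sum_{j=k..q} theta_j psi_{j-k}   (c_k = 0 for k > q),
using gamma(-m) = gamma(m).
psi-weights needed (psi_j = theta_j + sum_i phi_i psi_{j-i}):
  psi_1 = theta_1 + phi_1 = -0.566 + (-0.576) = -1.142
  psi_2 = theta_2 + phi_1 psi_1 = 0.416 + (-0.576)(-1.142) = 1.073792
Right-hand sides:
  c_0 = sigma^2 (1 + theta_1 psi_1 + theta_2 psi_2) = 4 * (1 + (-0.566)(-1.142) + (0.416)(1.073792)) = 4 * 2.093069 = 8.372278
  c_1 = sigma^2 (theta_1 + theta_2 psi_1) = 4 * (-0.566 + (0.416)(-1.142)) = -4.164288
  c_2 = sigma^2 theta_2 = 4 * (0.416) = 1.664
Equations for k = 0 and k = 1 (AR order 1):
  gamma(0) = phi_1 gamma(1) + c_0
  gamma(1) = phi_1 gamma(0) + c_1
Substituting the second into the first: gamma(0) (1 - phi_1^2) = c_0 + phi_1 c_1, so
  gamma(0) = (c_0 + phi_1 c_1) / (1 - phi_1^2) = (8.372278 + (-0.576)(-4.164288)) / (1 - (-0.576)^2) = 10.770908 / 0.668224 = 16.118708.
  gamma(1) = phi_1 gamma(0) + c_1 = (-0.576)(16.118708) + (-4.164288) = -13.448664.
Therefore gamma(1) = -13.4487 (to 4 decimal places).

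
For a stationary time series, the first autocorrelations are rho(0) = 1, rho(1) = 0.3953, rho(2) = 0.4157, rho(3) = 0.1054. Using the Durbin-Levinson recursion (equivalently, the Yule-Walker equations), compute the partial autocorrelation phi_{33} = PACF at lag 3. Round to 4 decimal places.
\phi_{33} = -0.1701

The PACF at lag k is phi_{kk}, the last component of the solution
to the Yule-Walker system G_k phi = r_k where
  (G_k)_{ij} = rho(|i - j|), (r_k)_i = rho(i), i,j = 1..k.
Equivalently, Durbin-Levinson gives phi_{kk} iteratively:
  phi_{11} = rho(1)
  phi_{kk} = [rho(k) - sum_{j=1..k-1} phi_{k-1,j} rho(k-j)]
            / [1 - sum_{j=1..k-1} phi_{k-1,j} rho(j)],
  phi_{k,j} = phi_{k-1,j} - phi_{kk} phi_{k-1,k-j},  j = 1..k-1.
Step k = 1:
  phi_11 = rho(1) = 0.3953.
Step k = 2:
  phi_22 = [rho(2) - phi_11 rho(1)] / [1 - phi_11 rho(1)] = [0.4157 - (0.3953)(0.3953)] / [1 - (0.3953)(0.3953)]
         = 0.25943791 / 0.84373791 = 0.307486.
  Update: phi_21 = phi_11 - phi_22 phi_11 = 0.3953 - (0.307486)(0.3953) = 0.273751.
Step k = 3:
  phi_33 = [rho(3) - phi_21 rho(2) - phi_22 rho(1)] / [1 - phi_21 rho(1) - phi_22 rho(2)]
    numerator   = 0.1054 - (0.273751)(0.4157) - (0.307486)(0.3953) = -0.1299475
    denominator = 1 - (0.273751)(0.3953) - (0.307486)(0.4157) = 0.76396429
  phi_33 = -0.1299475 / 0.76396429 = -0.1701.
Therefore phi_{33} = -0.1701.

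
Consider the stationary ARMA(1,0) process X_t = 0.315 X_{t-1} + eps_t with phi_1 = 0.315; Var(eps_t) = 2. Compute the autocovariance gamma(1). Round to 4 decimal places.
\gamma(1) = 0.6994

Multiply the model equation by X_{t-k} and take expectations. With theta_0 = psi_0 = 1 and psi_j the MA(infinity) weights, this gives
  gamma(k) - sum_i phi_i gamma(k-i) = c_k,
  c_k = sigma^2 * sum_{j=k..q} theta_j psi_{j-k}   (c_k = 0 for k > q),
using gamma(-m) = gamma(m).
Pure AR (q = 0): c_0 = sigma^2 = 2, c_k = 0 for k >= 1.
Equations for k = 0 and k = 1 (AR order 1):
  gamma(0) = phi_1 gamma(1) + c_0
  gamma(1) = phi_1 gamma(0) + c_1
Substituting the second into the first: gamma(0) (1 - phi_1^2) = c_0 + phi_1 c_1, so
  gamma(0) = c_0 / (1 - phi_1^2) = 2 / (1 - (0.315)^2) = 2 / 0.900775 = 2.22031.
  gamma(1) = phi_1 gamma(0) = (0.315)(2.22031) = 0.699398.
Therefore gamma(1) = 0.6994 (to 4 decimal places).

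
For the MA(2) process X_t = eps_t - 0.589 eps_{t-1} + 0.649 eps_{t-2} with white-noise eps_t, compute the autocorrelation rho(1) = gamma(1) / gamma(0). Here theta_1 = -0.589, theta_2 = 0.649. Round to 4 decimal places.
\rho(1) = -0.5493

For an MA(q) process with theta_0 = 1, the autocovariance is
  gamma(k) = sigma^2 * sum_{i=0..q-k} theta_i * theta_{i+k},
and rho(k) = gamma(k) / gamma(0). Sigma^2 cancels.
  numerator   = (1)*(-0.589) + (-0.589)*(0.649) = -0.971261.
  denominator = (1)^2 + (-0.589)^2 + (0.649)^2 = 1.768122.
  rho(1) = -0.971261 / 1.768122 = -0.5493.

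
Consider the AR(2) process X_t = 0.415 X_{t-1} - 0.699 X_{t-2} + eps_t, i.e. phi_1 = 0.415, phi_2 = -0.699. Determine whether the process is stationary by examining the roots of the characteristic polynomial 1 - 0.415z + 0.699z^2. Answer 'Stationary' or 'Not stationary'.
\text{Stationary}

The AR(p) characteristic polynomial is P(z) = 1 - 0.415z + 0.699z^2.
Stationarity requires all roots to lie outside the unit circle, i.e. |z| > 1 for every root.
Set 1 + (-0.415) z + (0.699) z^2 = 0, i.e. a z^2 + b z + c = 0 with a = 0.699, b = -0.415, c = 1.
Discriminant D = b^2 - 4ac = (-0.415)^2 - 4*(0.699)*1 = 0.172225 - (2.796) = -2.623775.
D < 0, so the roots are the complex-conjugate pair z = (-b +/- i sqrt(-D)) / (2a) = 0.2969 +/- 1.1587i.
For a conjugate pair |z|^2 = z * conj(z) = (product of roots) = c/a = 1/(0.699) = 1.430615, so |z| = sqrt(1.430615) = 1.1961 for both roots.
Moduli of all roots: 1.1961, 1.1961.
All moduli strictly greater than 1? Yes.
Verdict: Stationary.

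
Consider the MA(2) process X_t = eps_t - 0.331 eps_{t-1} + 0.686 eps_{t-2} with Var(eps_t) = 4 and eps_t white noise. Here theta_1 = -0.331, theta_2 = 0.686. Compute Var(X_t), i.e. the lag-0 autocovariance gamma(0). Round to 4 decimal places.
\gamma(0) = 6.3206

For an MA(q) process X_t = eps_t + sum_i theta_i eps_{t-i} with
Var(eps_t) = sigma^2, the variance is
  gamma(0) = sigma^2 * (1 + sum_i theta_i^2).
  sum_i theta_i^2 = (-0.331)^2 + (0.686)^2 = 0.109561 + 0.470596 = 0.580157.
  gamma(0) = 4 * (1 + 0.580157) = 4 * 1.580157 = 6.320628, which rounds to 6.3206.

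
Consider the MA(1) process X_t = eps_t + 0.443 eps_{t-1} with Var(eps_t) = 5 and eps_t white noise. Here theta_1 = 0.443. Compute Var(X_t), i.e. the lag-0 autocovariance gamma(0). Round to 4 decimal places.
\gamma(0) = 5.9812

For an MA(q) process X_t = eps_t + sum_i theta_i eps_{t-i} with
Var(eps_t) = sigma^2, the variance is
  gamma(0) = sigma^2 * (1 + sum_i theta_i^2).
  sum_i theta_i^2 = (0.443)^2 = 0.196249.
  gamma(0) = 5 * (1 + 0.196249) = 5 * 1.196249 = 5.981245, which rounds to 5.9812.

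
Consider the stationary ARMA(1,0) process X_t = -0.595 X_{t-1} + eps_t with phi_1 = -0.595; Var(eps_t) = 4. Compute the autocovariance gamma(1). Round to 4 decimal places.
\gamma(1) = -3.6844

Multiply the model equation by X_{t-k} and take expectations. With theta_0 = psi_0 = 1 and psi_j the MA(infinity) weights, this gives
  gamma(k) - sum_i phi_i gamma(k-i) = c_k,
  c_k = sigma^2 * sum_{j=k..q} theta_j psi_{j-k}   (c_k = 0 for k > q),
using gamma(-m) = gamma(m).
Pure AR (q = 0): c_0 = sigma^2 = 4, c_k = 0 for k >= 1.
Equations for k = 0 and k = 1 (AR order 1):
  gamma(0) = phi_1 gamma(1) + c_0
  gamma(1) = phi_1 gamma(0) + c_1
Substituting the second into the first: gamma(0) (1 - phi_1^2) = c_0 + phi_1 c_1, so
  gamma(0) = c_0 / (1 - phi_1^2) = 4 / (1 - (-0.595)^2) = 4 / 0.645975 = 6.19219.
  gamma(1) = phi_1 gamma(0) = (-0.595)(6.19219) = -3.684353.
Therefore gamma(1) = -3.6844 (to 4 decimal places).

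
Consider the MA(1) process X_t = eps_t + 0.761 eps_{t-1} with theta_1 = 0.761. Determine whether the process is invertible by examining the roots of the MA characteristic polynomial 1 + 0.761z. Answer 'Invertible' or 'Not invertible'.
\text{Invertible}

The MA(q) characteristic polynomial is P(z) = 1 + 0.761z.
Invertibility requires all roots to lie outside the unit circle, i.e. |z| > 1 for every root.
This is linear in z: 1 + (0.761) z = 0  =>  z = -1/(0.761) = -1.31406,  |z| = 1.31406.
Moduli of all roots: 1.3141.
All moduli strictly greater than 1? Yes.
Verdict: Invertible.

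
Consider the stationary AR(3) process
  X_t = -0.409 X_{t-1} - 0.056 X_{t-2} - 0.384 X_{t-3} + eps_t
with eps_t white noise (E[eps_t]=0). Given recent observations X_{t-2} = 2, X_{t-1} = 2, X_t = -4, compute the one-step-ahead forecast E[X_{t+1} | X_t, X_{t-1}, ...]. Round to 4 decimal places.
E[X_{t+1} \mid \mathcal F_t] = 0.7560

For an AR(p) model X_t = c + sum_i phi_i X_{t-i} + eps_t, the
one-step-ahead conditional mean is
  E[X_{t+1} | X_t, ...] = c + sum_i phi_i X_{t+1-i}.
Substitute known values:
  E[X_{t+1} | ...] = (-0.409) * (-4) + (-0.056) * (2) + (-0.384) * (2)
                   = 0.7560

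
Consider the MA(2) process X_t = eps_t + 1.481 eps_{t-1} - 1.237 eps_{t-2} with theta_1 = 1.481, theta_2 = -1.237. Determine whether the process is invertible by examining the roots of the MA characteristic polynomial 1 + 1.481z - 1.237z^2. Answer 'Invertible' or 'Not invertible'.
\text{Not invertible}

The MA(q) characteristic polynomial is P(z) = 1 + 1.481z - 1.237z^2.
Invertibility requires all roots to lie outside the unit circle, i.e. |z| > 1 for every root.
Set 1 + (1.481) z + (-1.237) z^2 = 0, i.e. a z^2 + b z + c = 0 with a = -1.237, b = 1.481, c = 1.
Discriminant D = b^2 - 4ac = (1.481)^2 - 4*(-1.237)*1 = 2.193361 - (-4.948) = 7.141361.
D >= 0, so the roots are real: z = (-b +/- sqrt(D)) / (2a) = (-1.481 +/- 2.672333) / (-2.474).
  z_1 = (-1.481 + 2.672333) / (-2.474) = -0.4815,   |z_1| = 0.4815.
  z_2 = (-1.481 - 2.672333) / (-2.474) = 1.6788,   |z_2| = 1.6788.
Moduli of all roots: 0.4815, 1.6788.
All moduli strictly greater than 1? No.
Verdict: Not invertible.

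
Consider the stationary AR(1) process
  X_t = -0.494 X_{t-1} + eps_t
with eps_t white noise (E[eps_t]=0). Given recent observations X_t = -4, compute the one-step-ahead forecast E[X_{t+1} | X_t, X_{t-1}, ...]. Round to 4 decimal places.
E[X_{t+1} \mid \mathcal F_t] = 1.9760

For an AR(p) model X_t = c + sum_i phi_i X_{t-i} + eps_t, the
one-step-ahead conditional mean is
  E[X_{t+1} | X_t, ...] = c + sum_i phi_i X_{t+1-i}.
Substitute known values:
  E[X_{t+1} | ...] = (-0.494) * (-4)
                   = 1.9760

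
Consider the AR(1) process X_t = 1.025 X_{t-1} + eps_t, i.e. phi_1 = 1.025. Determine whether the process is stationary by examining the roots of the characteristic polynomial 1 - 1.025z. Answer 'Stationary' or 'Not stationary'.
\text{Not stationary}

The AR(p) characteristic polynomial is P(z) = 1 - 1.025z.
Stationarity requires all roots to lie outside the unit circle, i.e. |z| > 1 for every root.
This is linear in z: 1 + (-1.025) z = 0  =>  z = -1/(-1.025) = 0.97561,  |z| = 0.97561.
Moduli of all roots: 0.9756.
All moduli strictly greater than 1? No.
Verdict: Not stationary.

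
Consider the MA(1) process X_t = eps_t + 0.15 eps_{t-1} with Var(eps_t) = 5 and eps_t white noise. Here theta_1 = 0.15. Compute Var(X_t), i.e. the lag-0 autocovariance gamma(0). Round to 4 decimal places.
\gamma(0) = 5.1125

For an MA(q) process X_t = eps_t + sum_i theta_i eps_{t-i} with
Var(eps_t) = sigma^2, the variance is
  gamma(0) = sigma^2 * (1 + sum_i theta_i^2).
  sum_i theta_i^2 = (0.15)^2 = 0.0225.
  gamma(0) = 5 * (1 + 0.0225) = 5 * 1.0225 = 5.1125.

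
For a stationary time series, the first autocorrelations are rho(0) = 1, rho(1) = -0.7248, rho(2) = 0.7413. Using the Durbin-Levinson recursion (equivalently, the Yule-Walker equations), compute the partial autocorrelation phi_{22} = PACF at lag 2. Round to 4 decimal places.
\phi_{22} = 0.4550

The PACF at lag k is phi_{kk}, the last component of the solution
to the Yule-Walker system G_k phi = r_k where
  (G_k)_{ij} = rho(|i - j|), (r_k)_i = rho(i), i,j = 1..k.
Equivalently, Durbin-Levinson gives phi_{kk} iteratively:
  phi_{11} = rho(1)
  phi_{kk} = [rho(k) - sum_{j=1..k-1} phi_{k-1,j} rho(k-j)]
            / [1 - sum_{j=1..k-1} phi_{k-1,j} rho(j)],
  phi_{k,j} = phi_{k-1,j} - phi_{kk} phi_{k-1,k-j},  j = 1..k-1.
Step k = 1:
  phi_11 = rho(1) = -0.7248.
Step k = 2:
  phi_22 = [rho(2) - phi_11 rho(1)] / [1 - phi_11 rho(1)] = [0.7413 - (-0.7248)(-0.7248)] / [1 - (-0.7248)(-0.7248)]
         = 0.21596496 / 0.47466496 = 0.455.
Therefore phi_{22} = 0.4550.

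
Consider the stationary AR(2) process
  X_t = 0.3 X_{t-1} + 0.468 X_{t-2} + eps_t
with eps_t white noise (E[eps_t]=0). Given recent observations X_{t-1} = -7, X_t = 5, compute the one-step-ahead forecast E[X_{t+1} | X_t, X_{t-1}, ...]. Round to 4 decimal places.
E[X_{t+1} \mid \mathcal F_t] = -1.7760

For an AR(p) model X_t = c + sum_i phi_i X_{t-i} + eps_t, the
one-step-ahead conditional mean is
  E[X_{t+1} | X_t, ...] = c + sum_i phi_i X_{t+1-i}.
Substitute known values:
  E[X_{t+1} | ...] = (0.3) * (5) + (0.468) * (-7)
                   = -1.7760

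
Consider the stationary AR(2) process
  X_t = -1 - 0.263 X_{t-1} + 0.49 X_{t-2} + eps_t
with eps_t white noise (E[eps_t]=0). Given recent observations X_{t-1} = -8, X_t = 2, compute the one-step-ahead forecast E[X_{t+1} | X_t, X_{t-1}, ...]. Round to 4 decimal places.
E[X_{t+1} \mid \mathcal F_t] = -5.4460

For an AR(p) model X_t = c + sum_i phi_i X_{t-i} + eps_t, the
one-step-ahead conditional mean is
  E[X_{t+1} | X_t, ...] = c + sum_i phi_i X_{t+1-i}.
Substitute known values:
  E[X_{t+1} | ...] = -1 + (-0.263) * (2) + (0.49) * (-8)
                   = -5.4460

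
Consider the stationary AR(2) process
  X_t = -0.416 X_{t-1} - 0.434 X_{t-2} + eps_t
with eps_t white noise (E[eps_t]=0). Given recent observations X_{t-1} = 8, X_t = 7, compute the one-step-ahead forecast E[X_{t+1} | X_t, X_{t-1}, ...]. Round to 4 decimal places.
E[X_{t+1} \mid \mathcal F_t] = -6.3840

For an AR(p) model X_t = c + sum_i phi_i X_{t-i} + eps_t, the
one-step-ahead conditional mean is
  E[X_{t+1} | X_t, ...] = c + sum_i phi_i X_{t+1-i}.
Substitute known values:
  E[X_{t+1} | ...] = (-0.416) * (7) + (-0.434) * (8)
                   = -6.3840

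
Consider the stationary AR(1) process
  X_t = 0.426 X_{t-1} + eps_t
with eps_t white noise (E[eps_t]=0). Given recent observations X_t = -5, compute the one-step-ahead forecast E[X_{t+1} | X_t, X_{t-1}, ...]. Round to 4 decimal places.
E[X_{t+1} \mid \mathcal F_t] = -2.1300

For an AR(p) model X_t = c + sum_i phi_i X_{t-i} + eps_t, the
one-step-ahead conditional mean is
  E[X_{t+1} | X_t, ...] = c + sum_i phi_i X_{t+1-i}.
Substitute known values:
  E[X_{t+1} | ...] = (0.426) * (-5)
                   = -2.1300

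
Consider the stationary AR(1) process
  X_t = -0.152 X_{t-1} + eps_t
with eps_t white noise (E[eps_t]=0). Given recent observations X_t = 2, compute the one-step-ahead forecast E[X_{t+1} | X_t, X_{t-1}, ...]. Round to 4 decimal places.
E[X_{t+1} \mid \mathcal F_t] = -0.3040

For an AR(p) model X_t = c + sum_i phi_i X_{t-i} + eps_t, the
one-step-ahead conditional mean is
  E[X_{t+1} | X_t, ...] = c + sum_i phi_i X_{t+1-i}.
Substitute known values:
  E[X_{t+1} | ...] = (-0.152) * (2)
                   = -0.3040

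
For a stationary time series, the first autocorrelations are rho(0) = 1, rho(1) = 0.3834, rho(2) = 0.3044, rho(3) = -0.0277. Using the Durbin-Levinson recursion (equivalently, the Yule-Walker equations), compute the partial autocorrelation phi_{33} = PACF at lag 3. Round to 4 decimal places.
\phi_{33} = -0.2350

The PACF at lag k is phi_{kk}, the last component of the solution
to the Yule-Walker system G_k phi = r_k where
  (G_k)_{ij} = rho(|i - j|), (r_k)_i = rho(i), i,j = 1..k.
Equivalently, Durbin-Levinson gives phi_{kk} iteratively:
  phi_{11} = rho(1)
  phi_{kk} = [rho(k) - sum_{j=1..k-1} phi_{k-1,j} rho(k-j)]
            / [1 - sum_{j=1..k-1} phi_{k-1,j} rho(j)],
  phi_{k,j} = phi_{k-1,j} - phi_{kk} phi_{k-1,k-j},  j = 1..k-1.
Step k = 1:
  phi_11 = rho(1) = 0.3834.
Step k = 2:
  phi_22 = [rho(2) - phi_11 rho(1)] / [1 - phi_11 rho(1)] = [0.3044 - (0.3834)(0.3834)] / [1 - (0.3834)(0.3834)]
         = 0.15740444 / 0.85300444 = 0.184529.
  Update: phi_21 = phi_11 - phi_22 phi_11 = 0.3834 - (0.184529)(0.3834) = 0.312651.
Step k = 3:
  phi_33 = [rho(3) - phi_21 rho(2) - phi_22 rho(1)] / [1 - phi_21 rho(1) - phi_22 rho(2)]
    numerator   = -0.0277 - (0.312651)(0.3044) - (0.184529)(0.3834) = -0.19361968
    denominator = 1 - (0.312651)(0.3834) - (0.184529)(0.3044) = 0.82395869
  phi_33 = -0.19361968 / 0.82395869 = -0.235.
Therefore phi_{33} = -0.2350.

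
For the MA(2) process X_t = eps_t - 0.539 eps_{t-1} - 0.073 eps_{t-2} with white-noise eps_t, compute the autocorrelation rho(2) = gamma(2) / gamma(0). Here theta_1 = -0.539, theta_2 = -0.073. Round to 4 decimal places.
\rho(2) = -0.0563

For an MA(q) process with theta_0 = 1, the autocovariance is
  gamma(k) = sigma^2 * sum_{i=0..q-k} theta_i * theta_{i+k},
and rho(k) = gamma(k) / gamma(0). Sigma^2 cancels.
  numerator   = (1)*(-0.073) = -0.073.
  denominator = (1)^2 + (-0.539)^2 + (-0.073)^2 = 1.29585.
  rho(2) = -0.073 / 1.29585 = -0.0563.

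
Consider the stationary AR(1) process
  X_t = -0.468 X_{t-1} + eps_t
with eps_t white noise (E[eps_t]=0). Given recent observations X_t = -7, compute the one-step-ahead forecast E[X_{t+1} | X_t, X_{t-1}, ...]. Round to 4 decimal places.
E[X_{t+1} \mid \mathcal F_t] = 3.2760

For an AR(p) model X_t = c + sum_i phi_i X_{t-i} + eps_t, the
one-step-ahead conditional mean is
  E[X_{t+1} | X_t, ...] = c + sum_i phi_i X_{t+1-i}.
Substitute known values:
  E[X_{t+1} | ...] = (-0.468) * (-7)
                   = 3.2760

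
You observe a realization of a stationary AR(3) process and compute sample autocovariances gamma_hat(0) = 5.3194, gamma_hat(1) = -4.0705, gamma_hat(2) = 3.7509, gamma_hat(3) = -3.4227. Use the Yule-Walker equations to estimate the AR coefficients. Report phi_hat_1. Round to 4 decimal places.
\hat\phi_{1} = -0.5150

The Yule-Walker equations for an AR(p) process read, in matrix form,
  Gamma_p phi = r_p,   with   (Gamma_p)_{ij} = gamma(|i - j|),
                       (r_p)_i = gamma(i),   i,j = 1..p.
Substitute the sample gammas (Toeplitz matrix and right-hand side of size 3):
  Gamma_p = [[5.3194, -4.0705, 3.7509], [-4.0705, 5.3194, -4.0705], [3.7509, -4.0705, 5.3194]]
  r_p     = [-4.0705, 3.7509, -3.4227]
Written out (R1..R3):
  (R1) 5.3194 phi_1 - 4.0705 phi_2 + 3.7509 phi_3 = -4.0705
  (R2) -4.0705 phi_1 + 5.3194 phi_2 - 4.0705 phi_3 = 3.7509
  (R3) 3.7509 phi_1 - 4.0705 phi_2 + 5.3194 phi_3 = -3.4227
Gaussian elimination:
  R2 <- R2 - (-4.0705/5.3194) R1 = R2 - (-0.765218) R1:  2.204581 phi_2 - 1.200244 phi_3 = 0.636081
  R3 <- R3 - (3.7509/5.3194) R1 = R3 - (0.705136) R1:  -1.200244 phi_2 + 2.674506 phi_3 = -0.552444
  R3 <- R3 - (-1.200244/2.204581) R2 = R3 - (-0.544432) R2:  2.021054 phi_3 = -0.206142
Back-substitution:
  phi_hat_3 = -0.206142 / 2.021054 = -0.101997
  phi_hat_2 = (0.636081 - (-1.200244)(-0.101997)) / 2.204581 = 0.232996
  phi_hat_1 = (-4.0705 - (-4.0705)(0.232996) - (3.7509)(-0.101997)) / 5.3194 = -0.515003
So phi_hat = [-0.5150, 0.2330, -0.1020].
Therefore phi_hat_1 = -0.5150.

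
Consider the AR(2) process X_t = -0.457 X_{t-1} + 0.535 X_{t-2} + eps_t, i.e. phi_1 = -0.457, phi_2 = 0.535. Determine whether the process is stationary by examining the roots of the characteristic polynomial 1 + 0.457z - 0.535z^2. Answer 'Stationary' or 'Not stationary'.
\text{Stationary}

The AR(p) characteristic polynomial is P(z) = 1 + 0.457z - 0.535z^2.
Stationarity requires all roots to lie outside the unit circle, i.e. |z| > 1 for every root.
Set 1 + (0.457) z + (-0.535) z^2 = 0, i.e. a z^2 + b z + c = 0 with a = -0.535, b = 0.457, c = 1.
Discriminant D = b^2 - 4ac = (0.457)^2 - 4*(-0.535)*1 = 0.208849 - (-2.14) = 2.348849.
D >= 0, so the roots are real: z = (-b +/- sqrt(D)) / (2a) = (-0.457 +/- 1.532596) / (-1.07).
  z_1 = (-0.457 + 1.532596) / (-1.07) = -1.0052,   |z_1| = 1.0052.
  z_2 = (-0.457 - 1.532596) / (-1.07) = 1.8594,   |z_2| = 1.8594.
Moduli of all roots: 1.0052, 1.8594.
All moduli strictly greater than 1? Yes.
Verdict: Stationary.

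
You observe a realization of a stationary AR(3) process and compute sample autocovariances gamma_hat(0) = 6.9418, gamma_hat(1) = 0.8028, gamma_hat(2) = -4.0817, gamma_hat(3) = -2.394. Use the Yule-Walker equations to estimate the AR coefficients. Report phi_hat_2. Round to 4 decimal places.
\hat\phi_{2} = -0.5600

The Yule-Walker equations for an AR(p) process read, in matrix form,
  Gamma_p phi = r_p,   with   (Gamma_p)_{ij} = gamma(|i - j|),
                       (r_p)_i = gamma(i),   i,j = 1..p.
Substitute the sample gammas (Toeplitz matrix and right-hand side of size 3):
  Gamma_p = [[6.9418, 0.8028, -4.0817], [0.8028, 6.9418, 0.8028], [-4.0817, 0.8028, 6.9418]]
  r_p     = [0.8028, -4.0817, -2.394]
Written out (R1..R3):
  (R1) 6.9418 phi_1 + 0.8028 phi_2 - 4.0817 phi_3 = 0.8028
  (R2) 0.8028 phi_1 + 6.9418 phi_2 + 0.8028 phi_3 = -4.0817
  (R3) -4.0817 phi_1 + 0.8028 phi_2 + 6.9418 phi_3 = -2.394
Gaussian elimination:
  R2 <- R2 - (0.8028/6.9418) R1 = R2 - (0.115647) R1:  6.848958 phi_2 + 1.274837 phi_3 = -4.174542
  R3 <- R3 - (-4.0817/6.9418) R1 = R3 - (-0.587989) R1:  1.274837 phi_2 + 4.541806 phi_3 = -1.921963
  R3 <- R3 - (1.274837/6.848958) R2 = R3 - (0.186136) R2:  4.304513 phi_3 = -1.14493
Back-substitution:
  phi_hat_3 = -1.14493 / 4.304513 = -0.265984
  phi_hat_2 = (-4.174542 - (1.274837)(-0.265984)) / 6.848958 = -0.560006
  phi_hat_1 = (0.8028 - (0.8028)(-0.560006) - (-4.0817)(-0.265984)) / 6.9418 = 0.024015
So phi_hat = [0.0240, -0.5600, -0.2660].
Therefore phi_hat_2 = -0.5600.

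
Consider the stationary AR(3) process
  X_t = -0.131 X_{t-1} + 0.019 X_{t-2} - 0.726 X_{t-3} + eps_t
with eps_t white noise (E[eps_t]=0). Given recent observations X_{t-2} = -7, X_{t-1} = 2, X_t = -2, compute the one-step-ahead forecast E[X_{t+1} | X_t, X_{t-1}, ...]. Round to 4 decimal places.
E[X_{t+1} \mid \mathcal F_t] = 5.3820

For an AR(p) model X_t = c + sum_i phi_i X_{t-i} + eps_t, the
one-step-ahead conditional mean is
  E[X_{t+1} | X_t, ...] = c + sum_i phi_i X_{t+1-i}.
Substitute known values:
  E[X_{t+1} | ...] = (-0.131) * (-2) + (0.019) * (2) + (-0.726) * (-7)
                   = 5.3820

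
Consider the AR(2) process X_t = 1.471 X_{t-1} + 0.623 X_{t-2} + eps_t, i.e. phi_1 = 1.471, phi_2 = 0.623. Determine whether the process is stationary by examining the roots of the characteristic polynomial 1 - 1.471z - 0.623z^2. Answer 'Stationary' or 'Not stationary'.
\text{Not stationary}

The AR(p) characteristic polynomial is P(z) = 1 - 1.471z - 0.623z^2.
Stationarity requires all roots to lie outside the unit circle, i.e. |z| > 1 for every root.
Set 1 + (-1.471) z + (-0.623) z^2 = 0, i.e. a z^2 + b z + c = 0 with a = -0.623, b = -1.471, c = 1.
Discriminant D = b^2 - 4ac = (-1.471)^2 - 4*(-0.623)*1 = 2.163841 - (-2.492) = 4.655841.
D >= 0, so the roots are real: z = (-b +/- sqrt(D)) / (2a) = (1.471 +/- 2.15774) / (-1.246).
  z_1 = (1.471 + 2.15774) / (-1.246) = -2.9123,   |z_1| = 2.9123.
  z_2 = (1.471 - 2.15774) / (-1.246) = 0.5512,   |z_2| = 0.5512.
Moduli of all roots: 2.9123, 0.5512.
All moduli strictly greater than 1? No.
Verdict: Not stationary.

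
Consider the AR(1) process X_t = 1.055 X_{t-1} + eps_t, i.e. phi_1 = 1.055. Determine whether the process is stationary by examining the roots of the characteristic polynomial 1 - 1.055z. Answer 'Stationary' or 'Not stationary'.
\text{Not stationary}

The AR(p) characteristic polynomial is P(z) = 1 - 1.055z.
Stationarity requires all roots to lie outside the unit circle, i.e. |z| > 1 for every root.
This is linear in z: 1 + (-1.055) z = 0  =>  z = -1/(-1.055) = 0.947867,  |z| = 0.947867.
Moduli of all roots: 0.9479.
All moduli strictly greater than 1? No.
Verdict: Not stationary.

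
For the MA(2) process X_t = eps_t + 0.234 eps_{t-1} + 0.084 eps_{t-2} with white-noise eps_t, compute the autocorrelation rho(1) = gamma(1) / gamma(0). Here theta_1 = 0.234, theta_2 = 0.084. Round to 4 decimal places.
\rho(1) = 0.2389

For an MA(q) process with theta_0 = 1, the autocovariance is
  gamma(k) = sigma^2 * sum_{i=0..q-k} theta_i * theta_{i+k},
and rho(k) = gamma(k) / gamma(0). Sigma^2 cancels.
  numerator   = (1)*(0.234) + (0.234)*(0.084) = 0.253656.
  denominator = (1)^2 + (0.234)^2 + (0.084)^2 = 1.061812.
  rho(1) = 0.253656 / 1.061812 = 0.2389.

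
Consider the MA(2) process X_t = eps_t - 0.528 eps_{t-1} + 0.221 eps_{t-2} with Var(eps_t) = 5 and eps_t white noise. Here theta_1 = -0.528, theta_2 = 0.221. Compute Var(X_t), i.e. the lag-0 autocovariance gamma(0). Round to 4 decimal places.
\gamma(0) = 6.6381

For an MA(q) process X_t = eps_t + sum_i theta_i eps_{t-i} with
Var(eps_t) = sigma^2, the variance is
  gamma(0) = sigma^2 * (1 + sum_i theta_i^2).
  sum_i theta_i^2 = (-0.528)^2 + (0.221)^2 = 0.278784 + 0.048841 = 0.327625.
  gamma(0) = 5 * (1 + 0.327625) = 5 * 1.327625 = 6.638125, which rounds to 6.6381.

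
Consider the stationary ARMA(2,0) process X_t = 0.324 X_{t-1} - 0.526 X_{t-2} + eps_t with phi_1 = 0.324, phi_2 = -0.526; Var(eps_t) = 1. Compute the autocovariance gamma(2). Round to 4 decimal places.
\gamma(2) = -0.6619

Multiply the model equation by X_{t-k} and take expectations. With theta_0 = psi_0 = 1 and psi_j the MA(infinity) weights, this gives
  gamma(k) - sum_i phi_i gamma(k-i) = c_k,
  c_k = sigma^2 * sum_{j=k..q} theta_j psi_{j-k}   (c_k = 0 for k > q),
using gamma(-m) = gamma(m).
Pure AR (q = 0): c_0 = sigma^2 = 1, c_k = 0 for k >= 1.
Equations for k = 0, 1, 2 (AR order 2, c_2 = 0):
  (E0) gamma(0) = phi_1 gamma(1) + phi_2 gamma(2) + c_0
  (E1) gamma(1) = phi_1 gamma(0) + phi_2 gamma(1) + c_1
  (E2) gamma(2) = phi_1 gamma(1) + phi_2 gamma(0)
From (E1): gamma(1) = A gamma(0) + B with
  A = phi_1 / (1 - phi_2) = 0.324 / 1.526 = 0.21232,   B = c_1 / (1 - phi_2) = 0 / 1.526 = 0.
Insert (E2) into (E0): gamma(0) (1 - phi_2^2) = phi_1 (1 + phi_2) gamma(1) + c_0.
  phi_1 (1 + phi_2) = (0.324)(0.474) = 0.153576,   1 - phi_2^2 = 0.723324.
Replace gamma(1) by A gamma(0) + B and collect gamma(0):
  gamma(0) [0.723324 - (0.153576)(0.21232)] = c_0 = 1
  gamma(0) * 0.690717 = 1
  gamma(0) = 1 / 0.690717 = 1.447771.
  gamma(1) = A gamma(0) = (0.21232)(1.447771) = 0.307391.
  gamma(2) = phi_1 gamma(1) + phi_2 gamma(0) = (0.324)(0.307391) + (-0.526)(1.447771) = -0.661933.
Therefore gamma(2) = -0.6619 (to 4 decimal places).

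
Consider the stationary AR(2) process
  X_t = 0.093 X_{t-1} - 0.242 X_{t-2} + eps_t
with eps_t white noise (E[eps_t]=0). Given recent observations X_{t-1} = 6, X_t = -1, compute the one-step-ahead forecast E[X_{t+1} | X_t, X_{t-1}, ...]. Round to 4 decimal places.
E[X_{t+1} \mid \mathcal F_t] = -1.5450

For an AR(p) model X_t = c + sum_i phi_i X_{t-i} + eps_t, the
one-step-ahead conditional mean is
  E[X_{t+1} | X_t, ...] = c + sum_i phi_i X_{t+1-i}.
Substitute known values:
  E[X_{t+1} | ...] = (0.093) * (-1) + (-0.242) * (6)
                   = -1.5450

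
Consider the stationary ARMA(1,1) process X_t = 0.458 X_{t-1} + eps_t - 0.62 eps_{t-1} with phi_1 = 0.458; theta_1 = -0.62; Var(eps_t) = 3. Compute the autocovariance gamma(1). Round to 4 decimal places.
\gamma(1) = -0.4404

Multiply the model equation by X_{t-k} and take expectations. With theta_0 = psi_0 = 1 and psi_j the MA(infinity) weights, this gives
  gamma(k) - sum_i phi_i gamma(k-i) = c_k,
  c_k = sigma^2 * sum_{j=k..q} theta_j psi_{j-k}   (c_k = 0 for k > q),
using gamma(-m) = gamma(m).
psi-weights needed (psi_j = theta_j + sum_i phi_i psi_{j-i}):
  psi_1 = theta_1 + phi_1 = -0.62 + (0.458) = -0.162
Right-hand sides:
  c_0 = sigma^2 (1 + theta_1 psi_1) = 3 * (1 + (-0.62)(-0.162)) = 3 * 1.10044 = 3.30132
  c_1 = sigma^2 theta_1 = 3 * (-0.62) = -1.86
  c_2 = 0
Equations for k = 0 and k = 1 (AR order 1):
  gamma(0) = phi_1 gamma(1) + c_0
  gamma(1) = phi_1 gamma(0) + c_1
Substituting the second into the first: gamma(0) (1 - phi_1^2) = c_0 + phi_1 c_1, so
  gamma(0) = (c_0 + phi_1 c_1) / (1 - phi_1^2) = (3.30132 + (0.458)(-1.86)) / (1 - (0.458)^2) = 2.44944 / 0.790236 = 3.099631.
  gamma(1) = phi_1 gamma(0) + c_1 = (0.458)(3.099631) + (-1.86) = -0.440369.
Therefore gamma(1) = -0.4404 (to 4 decimal places).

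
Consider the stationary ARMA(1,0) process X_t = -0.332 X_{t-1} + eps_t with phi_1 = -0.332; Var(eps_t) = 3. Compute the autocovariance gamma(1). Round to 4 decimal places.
\gamma(1) = -1.1194

Multiply the model equation by X_{t-k} and take expectations. With theta_0 = psi_0 = 1 and psi_j the MA(infinity) weights, this gives
  gamma(k) - sum_i phi_i gamma(k-i) = c_k,
  c_k = sigma^2 * sum_{j=k..q} theta_j psi_{j-k}   (c_k = 0 for k > q),
using gamma(-m) = gamma(m).
Pure AR (q = 0): c_0 = sigma^2 = 3, c_k = 0 for k >= 1.
Equations for k = 0 and k = 1 (AR order 1):
  gamma(0) = phi_1 gamma(1) + c_0
  gamma(1) = phi_1 gamma(0) + c_1
Substituting the second into the first: gamma(0) (1 - phi_1^2) = c_0 + phi_1 c_1, so
  gamma(0) = c_0 / (1 - phi_1^2) = 3 / (1 - (-0.332)^2) = 3 / 0.889776 = 3.371635.
  gamma(1) = phi_1 gamma(0) = (-0.332)(3.371635) = -1.119383.
Therefore gamma(1) = -1.1194 (to 4 decimal places).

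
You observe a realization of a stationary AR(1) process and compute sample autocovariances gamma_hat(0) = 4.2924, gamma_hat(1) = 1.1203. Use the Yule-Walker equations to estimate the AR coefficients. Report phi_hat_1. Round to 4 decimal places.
\hat\phi_{1} = 0.2610

The Yule-Walker equations for an AR(p) process read, in matrix form,
  Gamma_p phi = r_p,   with   (Gamma_p)_{ij} = gamma(|i - j|),
                       (r_p)_i = gamma(i),   i,j = 1..p.
Substitute the sample gammas (Toeplitz matrix and right-hand side of size 1):
  Gamma_p = [[4.2924]]
  r_p     = [1.1203]
With p = 1 this is the single equation gamma(0) phi_1 = gamma(1):
  phi_hat_1 = gamma(1) / gamma(0) = 1.1203 / 4.2924 = 0.2610.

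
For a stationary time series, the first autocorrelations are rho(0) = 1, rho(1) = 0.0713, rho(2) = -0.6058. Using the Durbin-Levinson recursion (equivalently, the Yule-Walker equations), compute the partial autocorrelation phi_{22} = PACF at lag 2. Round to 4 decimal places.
\phi_{22} = -0.6140

The PACF at lag k is phi_{kk}, the last component of the solution
to the Yule-Walker system G_k phi = r_k where
  (G_k)_{ij} = rho(|i - j|), (r_k)_i = rho(i), i,j = 1..k.
Equivalently, Durbin-Levinson gives phi_{kk} iteratively:
  phi_{11} = rho(1)
  phi_{kk} = [rho(k) - sum_{j=1..k-1} phi_{k-1,j} rho(k-j)]
            / [1 - sum_{j=1..k-1} phi_{k-1,j} rho(j)],
  phi_{k,j} = phi_{k-1,j} - phi_{kk} phi_{k-1,k-j},  j = 1..k-1.
Step k = 1:
  phi_11 = rho(1) = 0.0713.
Step k = 2:
  phi_22 = [rho(2) - phi_11 rho(1)] / [1 - phi_11 rho(1)] = [-0.6058 - (0.0713)(0.0713)] / [1 - (0.0713)(0.0713)]
         = -0.61088369 / 0.99491631 = -0.614.
Therefore phi_{22} = -0.6140.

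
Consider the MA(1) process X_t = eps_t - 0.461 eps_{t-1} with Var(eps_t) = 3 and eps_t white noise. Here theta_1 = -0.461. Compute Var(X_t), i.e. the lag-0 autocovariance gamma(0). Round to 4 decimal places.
\gamma(0) = 3.6376

For an MA(q) process X_t = eps_t + sum_i theta_i eps_{t-i} with
Var(eps_t) = sigma^2, the variance is
  gamma(0) = sigma^2 * (1 + sum_i theta_i^2).
  sum_i theta_i^2 = (-0.461)^2 = 0.212521.
  gamma(0) = 3 * (1 + 0.212521) = 3 * 1.212521 = 3.637563, which rounds to 3.6376.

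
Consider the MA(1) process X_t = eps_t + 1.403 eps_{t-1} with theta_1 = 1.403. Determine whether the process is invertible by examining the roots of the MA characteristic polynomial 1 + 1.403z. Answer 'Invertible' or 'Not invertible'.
\text{Not invertible}

The MA(q) characteristic polynomial is P(z) = 1 + 1.403z.
Invertibility requires all roots to lie outside the unit circle, i.e. |z| > 1 for every root.
This is linear in z: 1 + (1.403) z = 0  =>  z = -1/(1.403) = -0.712758,  |z| = 0.712758.
Moduli of all roots: 0.7128.
All moduli strictly greater than 1? No.
Verdict: Not invertible.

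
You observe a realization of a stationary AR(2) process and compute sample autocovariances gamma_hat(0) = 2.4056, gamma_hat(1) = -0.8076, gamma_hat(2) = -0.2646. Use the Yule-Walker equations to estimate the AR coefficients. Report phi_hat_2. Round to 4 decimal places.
\hat\phi_{2} = -0.2510

The Yule-Walker equations for an AR(p) process read, in matrix form,
  Gamma_p phi = r_p,   with   (Gamma_p)_{ij} = gamma(|i - j|),
                       (r_p)_i = gamma(i),   i,j = 1..p.
Substitute the sample gammas (Toeplitz matrix and right-hand side of size 2):
  Gamma_p = [[2.4056, -0.8076], [-0.8076, 2.4056]]
  r_p     = [-0.8076, -0.2646]
Written out:
  2.4056 phi_1 - 0.8076 phi_2 = -0.8076
  -0.8076 phi_1 + 2.4056 phi_2 = -0.2646
Solve by Cramer's rule:
  det = gamma(0)^2 - gamma(1)^2 = (2.4056)^2 - (-0.8076)^2 = 5.78691136 - 0.65221776 = 5.1346936
  phi_hat_1 = [gamma(1) gamma(0) - gamma(1) gamma(2)] / det = [(-0.8076)(2.4056) - (-0.8076)(-0.2646)] / 5.1346936 = -2.15645352 / 5.1346936 = -0.42
  phi_hat_2 = [gamma(0) gamma(2) - gamma(1)^2] / det = [(2.4056)(-0.2646) - (-0.8076)^2] / 5.1346936 = -1.28873952 / 5.1346936 = -0.251
So phi_hat = [-0.4200, -0.2510].
Therefore phi_hat_2 = -0.2510.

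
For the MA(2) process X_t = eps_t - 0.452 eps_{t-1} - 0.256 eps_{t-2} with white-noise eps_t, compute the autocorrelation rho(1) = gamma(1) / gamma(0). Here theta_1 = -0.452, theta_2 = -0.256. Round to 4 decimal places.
\rho(1) = -0.2648

For an MA(q) process with theta_0 = 1, the autocovariance is
  gamma(k) = sigma^2 * sum_{i=0..q-k} theta_i * theta_{i+k},
and rho(k) = gamma(k) / gamma(0). Sigma^2 cancels.
  numerator   = (1)*(-0.452) + (-0.452)*(-0.256) = -0.336288.
  denominator = (1)^2 + (-0.452)^2 + (-0.256)^2 = 1.26984.
  rho(1) = -0.336288 / 1.26984 = -0.2648.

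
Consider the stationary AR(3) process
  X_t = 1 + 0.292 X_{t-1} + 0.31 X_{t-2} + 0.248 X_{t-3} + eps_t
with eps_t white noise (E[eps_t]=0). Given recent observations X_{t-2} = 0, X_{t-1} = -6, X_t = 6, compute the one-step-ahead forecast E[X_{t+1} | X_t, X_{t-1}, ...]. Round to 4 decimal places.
E[X_{t+1} \mid \mathcal F_t] = 0.8920

For an AR(p) model X_t = c + sum_i phi_i X_{t-i} + eps_t, the
one-step-ahead conditional mean is
  E[X_{t+1} | X_t, ...] = c + sum_i phi_i X_{t+1-i}.
Substitute known values:
  E[X_{t+1} | ...] = 1 + (0.292) * (6) + (0.31) * (-6) + (0.248) * (0)
                   = 0.8920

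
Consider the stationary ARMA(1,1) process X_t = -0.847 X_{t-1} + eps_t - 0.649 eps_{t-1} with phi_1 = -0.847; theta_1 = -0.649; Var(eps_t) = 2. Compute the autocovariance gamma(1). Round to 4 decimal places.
\gamma(1) = -16.4079

Multiply the model equation by X_{t-k} and take expectations. With theta_0 = psi_0 = 1 and psi_j the MA(infinity) weights, this gives
  gamma(k) - sum_i phi_i gamma(k-i) = c_k,
  c_k = sigma^2 * sum_{j=k..q} theta_j psi_{j-k}   (c_k = 0 for k > q),
using gamma(-m) = gamma(m).
psi-weights needed (psi_j = theta_j + sum_i phi_i psi_{j-i}):
  psi_1 = theta_1 + phi_1 = -0.649 + (-0.847) = -1.496
Right-hand sides:
  c_0 = sigma^2 (1 + theta_1 psi_1) = 2 * (1 + (-0.649)(-1.496)) = 2 * 1.970904 = 3.941808
  c_1 = sigma^2 theta_1 = 2 * (-0.649) = -1.298
  c_2 = 0
Equations for k = 0 and k = 1 (AR order 1):
  gamma(0) = phi_1 gamma(1) + c_0
  gamma(1) = phi_1 gamma(0) + c_1
Substituting the second into the first: gamma(0) (1 - phi_1^2) = c_0 + phi_1 c_1, so
  gamma(0) = (c_0 + phi_1 c_1) / (1 - phi_1^2) = (3.941808 + (-0.847)(-1.298)) / (1 - (-0.847)^2) = 5.041214 / 0.282591 = 17.839259.
  gamma(1) = phi_1 gamma(0) + c_1 = (-0.847)(17.839259) + (-1.298) = -16.407852.
Therefore gamma(1) = -16.4079 (to 4 decimal places).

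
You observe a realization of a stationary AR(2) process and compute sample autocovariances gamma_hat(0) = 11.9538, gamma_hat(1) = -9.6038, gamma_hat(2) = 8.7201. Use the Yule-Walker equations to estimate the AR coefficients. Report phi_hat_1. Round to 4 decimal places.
\hat\phi_{1} = -0.6130

The Yule-Walker equations for an AR(p) process read, in matrix form,
  Gamma_p phi = r_p,   with   (Gamma_p)_{ij} = gamma(|i - j|),
                       (r_p)_i = gamma(i),   i,j = 1..p.
Substitute the sample gammas (Toeplitz matrix and right-hand side of size 2):
  Gamma_p = [[11.9538, -9.6038], [-9.6038, 11.9538]]
  r_p     = [-9.6038, 8.7201]
Written out:
  11.9538 phi_1 - 9.6038 phi_2 = -9.6038
  -9.6038 phi_1 + 11.9538 phi_2 = 8.7201
Solve by Cramer's rule:
  det = gamma(0)^2 - gamma(1)^2 = (11.9538)^2 - (-9.6038)^2 = 142.89333444 - 92.23297444 = 50.66036
  phi_hat_1 = [gamma(1) gamma(0) - gamma(1) gamma(2)] / det = [(-9.6038)(11.9538) - (-9.6038)(8.7201)] / 50.66036 = -31.05580806 / 50.66036 = -0.613
  phi_hat_2 = [gamma(0) gamma(2) - gamma(1)^2] / det = [(11.9538)(8.7201) - (-9.6038)^2] / 50.66036 = 12.00535694 / 50.66036 = 0.237
So phi_hat = [-0.6130, 0.2370].
Therefore phi_hat_1 = -0.6130.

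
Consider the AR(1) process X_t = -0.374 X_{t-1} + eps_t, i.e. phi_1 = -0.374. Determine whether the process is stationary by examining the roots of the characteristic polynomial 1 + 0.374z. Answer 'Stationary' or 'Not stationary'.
\text{Stationary}

The AR(p) characteristic polynomial is P(z) = 1 + 0.374z.
Stationarity requires all roots to lie outside the unit circle, i.e. |z| > 1 for every root.
This is linear in z: 1 + (0.374) z = 0  =>  z = -1/(0.374) = -2.673797,  |z| = 2.673797.
Moduli of all roots: 2.6738.
All moduli strictly greater than 1? Yes.
Verdict: Stationary.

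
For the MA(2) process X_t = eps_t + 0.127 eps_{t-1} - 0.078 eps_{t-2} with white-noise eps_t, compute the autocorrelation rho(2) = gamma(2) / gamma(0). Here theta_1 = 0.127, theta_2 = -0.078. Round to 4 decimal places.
\rho(2) = -0.0763

For an MA(q) process with theta_0 = 1, the autocovariance is
  gamma(k) = sigma^2 * sum_{i=0..q-k} theta_i * theta_{i+k},
and rho(k) = gamma(k) / gamma(0). Sigma^2 cancels.
  numerator   = (1)*(-0.078) = -0.078.
  denominator = (1)^2 + (0.127)^2 + (-0.078)^2 = 1.022213.
  rho(2) = -0.078 / 1.022213 = -0.0763.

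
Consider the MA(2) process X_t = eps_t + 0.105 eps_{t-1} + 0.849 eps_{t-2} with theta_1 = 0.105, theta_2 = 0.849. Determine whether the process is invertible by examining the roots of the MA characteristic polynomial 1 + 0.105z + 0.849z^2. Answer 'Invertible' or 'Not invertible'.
\text{Invertible}

The MA(q) characteristic polynomial is P(z) = 1 + 0.105z + 0.849z^2.
Invertibility requires all roots to lie outside the unit circle, i.e. |z| > 1 for every root.
Set 1 + (0.105) z + (0.849) z^2 = 0, i.e. a z^2 + b z + c = 0 with a = 0.849, b = 0.105, c = 1.
Discriminant D = b^2 - 4ac = (0.105)^2 - 4*(0.849)*1 = 0.011025 - (3.396) = -3.384975.
D < 0, so the roots are the complex-conjugate pair z = (-b +/- i sqrt(-D)) / (2a) = -0.0618 +/- 1.0835i.
For a conjugate pair |z|^2 = z * conj(z) = (product of roots) = c/a = 1/(0.849) = 1.177856, so |z| = sqrt(1.177856) = 1.0853 for both roots.
Moduli of all roots: 1.0853, 1.0853.
All moduli strictly greater than 1? Yes.
Verdict: Invertible.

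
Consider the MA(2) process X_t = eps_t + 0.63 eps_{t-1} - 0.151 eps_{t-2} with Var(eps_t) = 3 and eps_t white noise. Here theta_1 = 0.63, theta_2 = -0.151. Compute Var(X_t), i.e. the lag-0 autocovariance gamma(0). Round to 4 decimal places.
\gamma(0) = 4.2591

For an MA(q) process X_t = eps_t + sum_i theta_i eps_{t-i} with
Var(eps_t) = sigma^2, the variance is
  gamma(0) = sigma^2 * (1 + sum_i theta_i^2).
  sum_i theta_i^2 = (0.63)^2 + (-0.151)^2 = 0.3969 + 0.022801 = 0.419701.
  gamma(0) = 3 * (1 + 0.419701) = 3 * 1.419701 = 4.259103, which rounds to 4.2591.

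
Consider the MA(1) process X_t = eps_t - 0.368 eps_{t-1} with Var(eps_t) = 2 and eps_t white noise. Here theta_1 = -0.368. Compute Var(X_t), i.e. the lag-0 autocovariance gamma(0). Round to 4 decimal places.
\gamma(0) = 2.2708

For an MA(q) process X_t = eps_t + sum_i theta_i eps_{t-i} with
Var(eps_t) = sigma^2, the variance is
  gamma(0) = sigma^2 * (1 + sum_i theta_i^2).
  sum_i theta_i^2 = (-0.368)^2 = 0.135424.
  gamma(0) = 2 * (1 + 0.135424) = 2 * 1.135424 = 2.270848, which rounds to 2.2708.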